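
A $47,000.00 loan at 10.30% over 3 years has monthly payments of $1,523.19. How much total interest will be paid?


Total paid over the life of the loan = PMT × n.
Total paid = $1,523.19 × 36 = $54,834.84
Total interest = total paid − principal = $54,834.84 − $47,000.00 = $7,834.84

Total interest = (PMT × n) - PV = $7,834.84


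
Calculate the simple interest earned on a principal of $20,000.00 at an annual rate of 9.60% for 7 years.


Simple interest formula: I = P × r × t
I = $20,000.00 × 0.096 × 7
I = $13,440.00

I = P × r × t = $13,440.00


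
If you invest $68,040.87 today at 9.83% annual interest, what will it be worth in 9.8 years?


Future value formula: FV = PV × (1 + r)^t
FV = $68,040.87 × (1 + 0.0983)^9.8
FV = $68,040.87 × 2.5064881
FV = $170,543.63

FV = PV × (1 + r)^t = $170,543.63


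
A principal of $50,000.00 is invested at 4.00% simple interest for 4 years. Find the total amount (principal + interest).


Total amount formula: A = P(1 + rt) = P + P·r·t
Interest: I = P × r × t = $50,000.00 × 0.04 × 4 = $8,000.00
A = P + I = $50,000.00 + $8,000.00 = $58,000.00

A = P + I = P(1 + rt) = $58,000.00


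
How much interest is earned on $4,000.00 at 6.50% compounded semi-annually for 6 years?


Compound interest earned = final amount − principal.
A = P(1 + r/n)^(nt) = $4,000.00 × (1 + 0.065/2)^(2 × 6) = $5,871.39
Interest = A − P = $5,871.39 − $4,000.00 = $1,871.39

Interest = A - P = $1,871.39


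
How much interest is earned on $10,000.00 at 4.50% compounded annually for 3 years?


Compound interest earned = final amount − principal.
A = P(1 + r/n)^(nt) = $10,000.00 × (1 + 0.045/1)^(1 × 3) = $11,411.66
Interest = A − P = $11,411.66 − $10,000.00 = $1,411.66

Interest = A - P = $1,411.66


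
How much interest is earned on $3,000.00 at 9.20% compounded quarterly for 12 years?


Compound interest earned = final amount − principal.
A = P(1 + r/n)^(nt) = $3,000.00 × (1 + 0.092/4)^(4 × 12) = $8,936.18
Interest = A − P = $8,936.18 − $3,000.00 = $5,936.18

Interest = A - P = $5,936.18


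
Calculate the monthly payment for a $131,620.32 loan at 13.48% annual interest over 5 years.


Loan payment formula: PMT = PV × r / (1 − (1 + r)^(−n))
Monthly rate r = 0.1348/12 ≈ 0.01123333, n = 60 months
Denominator: 1 − (1 + 0.1348/12)^(−60) = 0.488415
PMT = $131,620.32 × (0.1348/12) / 0.488415
PMT = $3,027.21 per month

PMT = PV × r / (1-(1+r)^(-n)) = $3,027.21/month


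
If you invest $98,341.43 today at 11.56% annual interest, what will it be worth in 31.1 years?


Future value formula: FV = PV × (1 + r)^t
FV = $98,341.43 × (1 + 0.1156)^31.1
FV = $98,341.43 × 30.0271784
FV = $2,952,915.66

FV = PV × (1 + r)^t = $2,952,915.66


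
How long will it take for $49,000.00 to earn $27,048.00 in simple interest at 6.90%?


Rearrange the simple interest formula for t:
I = P × r × t  ⇒  t = I / (P × r)
t = $27,048.00 / ($49,000.00 × 0.069)
t = 8

t = I/(P×r) = 8 years


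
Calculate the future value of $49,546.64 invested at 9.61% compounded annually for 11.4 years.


Compound interest formula: A = P(1 + r/n)^(nt)
A = $49,546.64 × (1 + 0.0961/1)^(1 × 11.4)
Growth factor: (1 + 0.0961/1)^11.4 = 2.8463744
A = $49,546.64 × 2.8463744
A = $141,028.29

A = P(1 + r/n)^(nt) = $141,028.29


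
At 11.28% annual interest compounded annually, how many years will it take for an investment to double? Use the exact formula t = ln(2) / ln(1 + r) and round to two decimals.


Doubling condition: (1 + r)^t = 2
Take ln of both sides: t × ln(1 + r) = ln(2)
t = ln(2) / ln(1 + r)
t = 0.693147 / 0.106879
t = 6.49

t = ln(2) / ln(1 + r) = 6.49 years


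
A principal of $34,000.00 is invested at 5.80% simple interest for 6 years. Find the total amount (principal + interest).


Total amount formula: A = P(1 + rt) = P + P·r·t
Interest: I = P × r × t = $34,000.00 × 0.058 × 6 = $11,832.00
A = P + I = $34,000.00 + $11,832.00 = $45,832.00

A = P + I = P(1 + rt) = $45,832.00


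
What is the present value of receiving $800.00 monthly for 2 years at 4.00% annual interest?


Present value of an ordinary annuity: PV = PMT × (1 − (1 + r)^(−n)) / r
Monthly rate r = 0.04/12 ≈ 0.00333333, n = 24
PV = $800.00 × (1 − (1 + 0.04/12)^(−24)) / (0.04/12)
PV = $800.00 × 23.028251
PV = $18,422.60

PV = PMT × (1-(1+r)^(-n))/r = $18,422.60


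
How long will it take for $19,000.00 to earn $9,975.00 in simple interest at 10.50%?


Rearrange the simple interest formula for t:
I = P × r × t  ⇒  t = I / (P × r)
t = $9,975.00 / ($19,000.00 × 0.105)
t = 5

t = I/(P×r) = 5 years


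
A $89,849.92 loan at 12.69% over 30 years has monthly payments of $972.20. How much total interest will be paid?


Total paid over the life of the loan = PMT × n.
Total paid = $972.20 × 360 = $349,992.00
Total interest = total paid − principal = $349,992.00 − $89,849.92 = $260,142.08

Total interest = (PMT × n) - PV = $260,142.08


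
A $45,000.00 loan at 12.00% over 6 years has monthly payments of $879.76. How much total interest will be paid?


Total paid over the life of the loan = PMT × n.
Total paid = $879.76 × 72 = $63,342.72
Total interest = total paid − principal = $63,342.72 − $45,000.00 = $18,342.72

Total interest = (PMT × n) - PV = $18,342.72


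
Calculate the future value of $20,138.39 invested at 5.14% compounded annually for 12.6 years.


Compound interest formula: A = P(1 + r/n)^(nt)
A = $20,138.39 × (1 + 0.0514/1)^(1 × 12.6)
Growth factor: (1 + 0.0514/1)^12.6 = 1.8805135
A = $20,138.39 × 1.8805135
A = $37,870.51

A = P(1 + r/n)^(nt) = $37,870.51


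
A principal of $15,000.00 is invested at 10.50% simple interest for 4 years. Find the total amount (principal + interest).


Total amount formula: A = P(1 + rt) = P + P·r·t
Interest: I = P × r × t = $15,000.00 × 0.105 × 4 = $6,300.00
A = P + I = $15,000.00 + $6,300.00 = $21,300.00

A = P + I = P(1 + rt) = $21,300.00


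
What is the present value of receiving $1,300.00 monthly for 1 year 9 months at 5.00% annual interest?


Present value of an ordinary annuity: PV = PMT × (1 − (1 + r)^(−n)) / r
Monthly rate r = 0.05/12 ≈ 0.00416667, n = 21
PV = $1,300.00 × (1 − (1 + 0.05/12)^(−21)) / (0.05/12)
PV = $1,300.00 × 20.067494
PV = $26,087.74

PV = PMT × (1-(1+r)^(-n))/r = $26,087.74


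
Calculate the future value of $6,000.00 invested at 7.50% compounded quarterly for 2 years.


Compound interest formula: A = P(1 + r/n)^(nt)
A = $6,000.00 × (1 + 0.075/4)^(4 × 2)
Growth factor: (1 + 0.075/4)^8 = 1.160222
A = $6,000.00 × 1.160222
A = $6,961.33

A = P(1 + r/n)^(nt) = $6,961.33


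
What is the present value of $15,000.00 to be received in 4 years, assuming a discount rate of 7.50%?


Present value formula: PV = FV / (1 + r)^t
PV = $15,000.00 / (1 + 0.075)^4
PV = $15,000.00 / 1.335469
PV = $11,232.01

PV = FV / (1 + r)^t = $11,232.01


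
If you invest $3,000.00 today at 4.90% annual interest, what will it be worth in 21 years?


Future value formula: FV = PV × (1 + r)^t
FV = $3,000.00 × (1 + 0.049)^21
FV = $3,000.00 × 2.730771
FV = $8,192.31

FV = PV × (1 + r)^t = $8,192.31


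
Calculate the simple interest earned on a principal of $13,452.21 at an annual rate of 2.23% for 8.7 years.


Simple interest formula: I = P × r × t
I = $13,452.21 × 0.0223 × 8.7
I = $2,609.86

I = P × r × t = $2,609.86


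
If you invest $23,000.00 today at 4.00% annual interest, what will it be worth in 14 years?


Future value formula: FV = PV × (1 + r)^t
FV = $23,000.00 × (1 + 0.04)^14
FV = $23,000.00 × 1.7316764
FV = $39,828.56

FV = PV × (1 + r)^t = $39,828.56


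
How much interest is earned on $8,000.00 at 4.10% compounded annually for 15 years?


Compound interest earned = final amount − principal.
A = P(1 + r/n)^(nt) = $8,000.00 × (1 + 0.041/1)^(1 × 15) = $14,616.75
Interest = A − P = $14,616.75 − $8,000.00 = $6,616.75

Interest = A - P = $6,616.75


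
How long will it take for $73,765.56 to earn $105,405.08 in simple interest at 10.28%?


Rearrange the simple interest formula for t:
I = P × r × t  ⇒  t = I / (P × r)
t = $105,405.08 / ($73,765.56 × 0.1028)
t = 13.9

t = I/(P×r) = 13.9 years


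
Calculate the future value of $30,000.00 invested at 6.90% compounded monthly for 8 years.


Compound interest formula: A = P(1 + r/n)^(nt)
A = $30,000.00 × (1 + 0.069/12)^(12 × 8)
Growth factor: (1 + 0.069/12)^96 = 1.733979503
A = $30,000.00 × 1.733979503
A = $52,019.39

A = P(1 + r/n)^(nt) = $52,019.39


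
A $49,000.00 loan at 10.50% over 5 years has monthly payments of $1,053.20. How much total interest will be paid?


Total paid over the life of the loan = PMT × n.
Total paid = $1,053.20 × 60 = $63,192.00
Total interest = total paid − principal = $63,192.00 − $49,000.00 = $14,192.00

Total interest = (PMT × n) - PV = $14,192.00


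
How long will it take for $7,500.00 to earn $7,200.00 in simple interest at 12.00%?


Rearrange the simple interest formula for t:
I = P × r × t  ⇒  t = I / (P × r)
t = $7,200.00 / ($7,500.00 × 0.12)
t = 8

t = I/(P×r) = 8 years


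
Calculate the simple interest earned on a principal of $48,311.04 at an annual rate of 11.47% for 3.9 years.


Simple interest formula: I = P × r × t
I = $48,311.04 × 0.1147 × 3.9
I = $21,610.98

I = P × r × t = $21,610.98


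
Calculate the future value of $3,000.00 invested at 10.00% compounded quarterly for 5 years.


Compound interest formula: A = P(1 + r/n)^(nt)
A = $3,000.00 × (1 + 0.1/4)^(4 × 5)
Growth factor: (1 + 0.1/4)^20 = 1.638616
A = $3,000.00 × 1.638616
A = $4,915.85

A = P(1 + r/n)^(nt) = $4,915.85


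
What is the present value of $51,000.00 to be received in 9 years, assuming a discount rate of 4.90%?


Present value formula: PV = FV / (1 + r)^t
PV = $51,000.00 / (1 + 0.049)^9
PV = $51,000.00 / 1.5380817
PV = $33,158.19

PV = FV / (1 + r)^t = $33,158.19


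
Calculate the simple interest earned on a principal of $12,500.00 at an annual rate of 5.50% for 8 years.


Simple interest formula: I = P × r × t
I = $12,500.00 × 0.055 × 8
I = $5,500.00

I = P × r × t = $5,500.00


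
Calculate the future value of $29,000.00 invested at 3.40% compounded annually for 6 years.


Compound interest formula: A = P(1 + r/n)^(nt)
A = $29,000.00 × (1 + 0.034/1)^(1 × 6)
Growth factor: (1 + 0.034/1)^6 = 1.2221464
A = $29,000.00 × 1.2221464
A = $35,442.25

A = P(1 + r/n)^(nt) = $35,442.25


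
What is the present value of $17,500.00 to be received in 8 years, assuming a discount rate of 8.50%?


Present value formula: PV = FV / (1 + r)^t
PV = $17,500.00 / (1 + 0.085)^8
PV = $17,500.00 / 1.920604
PV = $9,111.72

PV = FV / (1 + r)^t = $9,111.72


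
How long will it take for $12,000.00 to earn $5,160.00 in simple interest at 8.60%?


Rearrange the simple interest formula for t:
I = P × r × t  ⇒  t = I / (P × r)
t = $5,160.00 / ($12,000.00 × 0.086)
t = 5

t = I/(P×r) = 5 years


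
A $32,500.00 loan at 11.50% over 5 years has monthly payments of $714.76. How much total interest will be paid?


Total paid over the life of the loan = PMT × n.
Total paid = $714.76 × 60 = $42,885.60
Total interest = total paid − principal = $42,885.60 − $32,500.00 = $10,385.60

Total interest = (PMT × n) - PV = $10,385.60


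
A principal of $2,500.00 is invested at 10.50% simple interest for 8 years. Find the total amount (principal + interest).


Total amount formula: A = P(1 + rt) = P + P·r·t
Interest: I = P × r × t = $2,500.00 × 0.105 × 8 = $2,100.00
A = P + I = $2,500.00 + $2,100.00 = $4,600.00

A = P + I = P(1 + rt) = $4,600.00


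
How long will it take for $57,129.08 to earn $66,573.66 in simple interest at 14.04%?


Rearrange the simple interest formula for t:
I = P × r × t  ⇒  t = I / (P × r)
t = $66,573.66 / ($57,129.08 × 0.1404)
t = 8.3

t = I/(P×r) = 8.3 years


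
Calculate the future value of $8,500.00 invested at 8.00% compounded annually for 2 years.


Compound interest formula: A = P(1 + r/n)^(nt)
A = $8,500.00 × (1 + 0.08/1)^(1 × 2)
Growth factor: (1 + 0.08/1)^2 = 1.166400
A = $8,500.00 × 1.166400
A = $9,914.40

A = P(1 + r/n)^(nt) = $9,914.40


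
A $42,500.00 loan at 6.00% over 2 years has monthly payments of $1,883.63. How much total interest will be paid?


Total paid over the life of the loan = PMT × n.
Total paid = $1,883.63 × 24 = $45,207.12
Total interest = total paid − principal = $45,207.12 − $42,500.00 = $2,707.12

Total interest = (PMT × n) - PV = $2,707.12


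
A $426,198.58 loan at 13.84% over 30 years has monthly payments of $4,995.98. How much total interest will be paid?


Total paid over the life of the loan = PMT × n.
Total paid = $4,995.98 × 360 = $1,798,552.80
Total interest = total paid − principal = $1,798,552.80 − $426,198.58 = $1,372,354.22

Total interest = (PMT × n) - PV = $1,372,354.22


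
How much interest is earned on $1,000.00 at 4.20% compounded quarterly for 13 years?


Compound interest earned = final amount − principal.
A = P(1 + r/n)^(nt) = $1,000.00 × (1 + 0.042/4)^(4 × 13) = $1,721.43
Interest = A − P = $1,721.43 − $1,000.00 = $721.43

Interest = A - P = $721.43


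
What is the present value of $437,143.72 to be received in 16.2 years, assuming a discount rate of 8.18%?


Present value formula: PV = FV / (1 + r)^t
PV = $437,143.72 / (1 + 0.0818)^16.2
PV = $437,143.72 / 3.574218
PV = $122,304.72

PV = FV / (1 + r)^t = $122,304.72


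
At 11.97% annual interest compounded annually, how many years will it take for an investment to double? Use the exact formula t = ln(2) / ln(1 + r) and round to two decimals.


Doubling condition: (1 + r)^t = 2
Take ln of both sides: t × ln(1 + r) = ln(2)
t = ln(2) / ln(1 + r)
t = 0.693147 / 0.113061
t = 6.13

t = ln(2) / ln(1 + r) = 6.13 years


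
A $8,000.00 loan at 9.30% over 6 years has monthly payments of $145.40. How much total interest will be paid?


Total paid over the life of the loan = PMT × n.
Total paid = $145.40 × 72 = $10,468.80
Total interest = total paid − principal = $10,468.80 − $8,000.00 = $2,468.80

Total interest = (PMT × n) - PV = $2,468.80


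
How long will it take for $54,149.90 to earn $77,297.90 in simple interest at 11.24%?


Rearrange the simple interest formula for t:
I = P × r × t  ⇒  t = I / (P × r)
t = $77,297.90 / ($54,149.90 × 0.1124)
t = 12.7

t = I/(P×r) = 12.7 years


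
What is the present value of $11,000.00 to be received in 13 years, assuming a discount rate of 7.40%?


Present value formula: PV = FV / (1 + r)^t
PV = $11,000.00 / (1 + 0.074)^13
PV = $11,000.00 / 2.529622
PV = $4,348.48

PV = FV / (1 + r)^t = $4,348.48


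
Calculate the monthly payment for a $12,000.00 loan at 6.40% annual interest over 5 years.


Loan payment formula: PMT = PV × r / (1 − (1 + r)^(−n))
Monthly rate r = 0.064/12 ≈ 0.00533333, n = 60 months
Denominator: 1 − (1 + 0.064/12)^(−60) = 0.273233
PMT = $12,000.00 × (0.064/12) / 0.273233
PMT = $234.23 per month

PMT = PV × r / (1-(1+r)^(-n)) = $234.23/month


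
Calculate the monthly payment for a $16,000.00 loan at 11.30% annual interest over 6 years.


Loan payment formula: PMT = PV × r / (1 − (1 + r)^(−n))
Monthly rate r = 0.113/12 ≈ 0.00941667, n = 72 months
Denominator: 1 − (1 + 0.113/12)^(−72) = 0.490756
PMT = $16,000.00 × (0.113/12) / 0.490756
PMT = $307.01 per month

PMT = PV × r / (1-(1+r)^(-n)) = $307.01/month


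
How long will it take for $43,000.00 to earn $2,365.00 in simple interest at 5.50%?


Rearrange the simple interest formula for t:
I = P × r × t  ⇒  t = I / (P × r)
t = $2,365.00 / ($43,000.00 × 0.055)
t = 1

t = I/(P×r) = 1 year


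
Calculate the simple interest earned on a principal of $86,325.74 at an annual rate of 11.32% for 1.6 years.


Simple interest formula: I = P × r × t
I = $86,325.74 × 0.1132 × 1.6
I = $15,635.32

I = P × r × t = $15,635.32


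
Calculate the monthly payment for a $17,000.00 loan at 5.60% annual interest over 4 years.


Loan payment formula: PMT = PV × r / (1 − (1 + r)^(−n))
Monthly rate r = 0.056/12 ≈ 0.00466667, n = 48 months
Denominator: 1 − (1 + 0.056/12)^(−48) = 0.200268
PMT = $17,000.00 × (0.056/12) / 0.200268
PMT = $396.14 per month

PMT = PV × r / (1-(1+r)^(-n)) = $396.14/month


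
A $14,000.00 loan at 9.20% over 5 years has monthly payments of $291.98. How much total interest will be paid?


Total paid over the life of the loan = PMT × n.
Total paid = $291.98 × 60 = $17,518.80
Total interest = total paid − principal = $17,518.80 − $14,000.00 = $3,518.80

Total interest = (PMT × n) - PV = $3,518.80


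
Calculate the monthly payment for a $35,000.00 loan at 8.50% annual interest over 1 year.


Loan payment formula: PMT = PV × r / (1 − (1 + r)^(−n))
Monthly rate r = 0.085/12 ≈ 0.00708333, n = 12 months
Denominator: 1 − (1 + 0.085/12)^(−12) = 0.0812125
PMT = $35,000.00 × (0.085/12) / 0.0812125
PMT = $3,052.69 per month

PMT = PV × r / (1-(1+r)^(-n)) = $3,052.69/month


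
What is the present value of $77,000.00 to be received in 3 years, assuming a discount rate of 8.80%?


Present value formula: PV = FV / (1 + r)^t
PV = $77,000.00 / (1 + 0.088)^3
PV = $77,000.00 / 1.28791347
PV = $59,786.63

PV = FV / (1 + r)^t = $59,786.63


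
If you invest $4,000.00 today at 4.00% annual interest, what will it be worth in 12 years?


Future value formula: FV = PV × (1 + r)^t
FV = $4,000.00 × (1 + 0.04)^12
FV = $4,000.00 × 1.601032
FV = $6,404.13

FV = PV × (1 + r)^t = $6,404.13


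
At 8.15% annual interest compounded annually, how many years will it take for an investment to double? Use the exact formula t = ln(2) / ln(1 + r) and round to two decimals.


Doubling condition: (1 + r)^t = 2
Take ln of both sides: t × ln(1 + r) = ln(2)
t = ln(2) / ln(1 + r)
t = 0.693147 / 0.078349
t = 8.85

t = ln(2) / ln(1 + r) = 8.85 years


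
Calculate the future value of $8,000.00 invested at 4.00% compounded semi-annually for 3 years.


Compound interest formula: A = P(1 + r/n)^(nt)
A = $8,000.00 × (1 + 0.04/2)^(2 × 3)
Growth factor: (1 + 0.04/2)^6 = 1.126162
A = $8,000.00 × 1.126162
A = $9,009.30

A = P(1 + r/n)^(nt) = $9,009.30


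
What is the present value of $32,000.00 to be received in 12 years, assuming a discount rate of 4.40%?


Present value formula: PV = FV / (1 + r)^t
PV = $32,000.00 / (1 + 0.044)^12
PV = $32,000.00 / 1.676509
PV = $19,087.28

PV = FV / (1 + r)^t = $19,087.28


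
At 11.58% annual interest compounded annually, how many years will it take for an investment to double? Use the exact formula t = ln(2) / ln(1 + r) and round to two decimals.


Doubling condition: (1 + r)^t = 2
Take ln of both sides: t × ln(1 + r) = ln(2)
t = ln(2) / ln(1 + r)
t = 0.693147 / 0.109572
t = 6.33

t = ln(2) / ln(1 + r) = 6.33 years


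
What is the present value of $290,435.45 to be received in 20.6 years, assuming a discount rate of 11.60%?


Present value formula: PV = FV / (1 + r)^t
PV = $290,435.45 / (1 + 0.116)^20.6
PV = $290,435.45 / 9.591409
PV = $30,280.79

PV = FV / (1 + r)^t = $30,280.79


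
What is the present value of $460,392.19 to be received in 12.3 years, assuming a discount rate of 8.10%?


Present value formula: PV = FV / (1 + r)^t
PV = $460,392.19 / (1 + 0.081)^12.3
PV = $460,392.19 / 2.6064898
PV = $176,633.03

PV = FV / (1 + r)^t = $176,633.03


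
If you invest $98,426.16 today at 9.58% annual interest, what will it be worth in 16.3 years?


Future value formula: FV = PV × (1 + r)^t
FV = $98,426.16 × (1 + 0.0958)^16.3
FV = $98,426.16 × 4.44242522
FV = $437,250.86

FV = PV × (1 + r)^t = $437,250.86


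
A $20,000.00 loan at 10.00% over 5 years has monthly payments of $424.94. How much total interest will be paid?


Total paid over the life of the loan = PMT × n.
Total paid = $424.94 × 60 = $25,496.40
Total interest = total paid − principal = $25,496.40 − $20,000.00 = $5,496.40

Total interest = (PMT × n) - PV = $5,496.40


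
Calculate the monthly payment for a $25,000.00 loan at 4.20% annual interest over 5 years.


Loan payment formula: PMT = PV × r / (1 − (1 + r)^(−n))
Monthly rate r = 0.042/12 = 0.0035, n = 60 months
Denominator: 1 − (1 + 0.042/12)^(−60) = 0.189119
PMT = $25,000.00 × (0.042/12) / 0.189119
PMT = $462.67 per month

PMT = PV × r / (1-(1+r)^(-n)) = $462.67/month


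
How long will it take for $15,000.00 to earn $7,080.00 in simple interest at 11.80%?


Rearrange the simple interest formula for t:
I = P × r × t  ⇒  t = I / (P × r)
t = $7,080.00 / ($15,000.00 × 0.118)
t = 4

t = I/(P×r) = 4 years


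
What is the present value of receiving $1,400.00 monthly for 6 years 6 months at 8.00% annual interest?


Present value of an ordinary annuity: PV = PMT × (1 − (1 + r)^(−n)) / r
Monthly rate r = 0.08/12 ≈ 0.00666667, n = 78
PV = $1,400.00 × (1 − (1 + 0.08/12)^(−78)) / (0.08/12)
PV = $1,400.00 × 60.667893
PV = $84,935.05

PV = PMT × (1-(1+r)^(-n))/r = $84,935.05


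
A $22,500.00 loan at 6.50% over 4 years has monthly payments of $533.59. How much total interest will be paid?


Total paid over the life of the loan = PMT × n.
Total paid = $533.59 × 48 = $25,612.32
Total interest = total paid − principal = $25,612.32 − $22,500.00 = $3,112.32

Total interest = (PMT × n) - PV = $3,112.32


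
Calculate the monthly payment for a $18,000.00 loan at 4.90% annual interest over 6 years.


Loan payment formula: PMT = PV × r / (1 − (1 + r)^(−n))
Monthly rate r = 0.049/12 ≈ 0.00408333, n = 72 months
Denominator: 1 − (1 + 0.049/12)^(−72) = 0.254277
PMT = $18,000.00 × (0.049/12) / 0.254277
PMT = $289.05 per month

PMT = PV × r / (1-(1+r)^(-n)) = $289.05/month


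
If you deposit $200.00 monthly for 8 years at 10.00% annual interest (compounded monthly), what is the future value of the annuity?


Future value of an ordinary annuity: FV = PMT × ((1 + r)^n − 1) / r
Monthly rate r = 0.1/12 ≈ 0.00833333, n = 96
FV = $200.00 × ((1 + 0.1/12)^96 − 1) / (0.1/12)
FV = $200.00 × 146.181076
FV = $29,236.22

FV = PMT × ((1+r)^n - 1)/r = $29,236.22


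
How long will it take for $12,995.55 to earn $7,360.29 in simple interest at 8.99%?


Rearrange the simple interest formula for t:
I = P × r × t  ⇒  t = I / (P × r)
t = $7,360.29 / ($12,995.55 × 0.0899)
t = 6.3

t = I/(P×r) = 6.3 years


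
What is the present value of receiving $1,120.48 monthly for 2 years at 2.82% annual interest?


Present value of an ordinary annuity: PV = PMT × (1 − (1 + r)^(−n)) / r
Monthly rate r = 0.0282/12 = 0.00235, n = 24
PV = $1,120.48 × (1 − (1 + 0.0282/12)^(−24)) / (0.0282/12)
PV = $1,120.48 × 23.309134
PV = $26,117.42

PV = PMT × (1-(1+r)^(-n))/r = $26,117.42


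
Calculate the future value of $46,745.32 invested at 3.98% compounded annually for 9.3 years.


Compound interest formula: A = P(1 + r/n)^(nt)
A = $46,745.32 × (1 + 0.0398/1)^(1 × 9.3)
Growth factor: (1 + 0.0398/1)^9.3 = 1.4375841
A = $46,745.32 × 1.4375841
A = $67,200.33

A = P(1 + r/n)^(nt) = $67,200.33


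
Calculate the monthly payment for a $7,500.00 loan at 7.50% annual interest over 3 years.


Loan payment formula: PMT = PV × r / (1 − (1 + r)^(−n))
Monthly rate r = 0.075/12 = 0.00625, n = 36 months
Denominator: 1 − (1 + 0.075/12)^(−36) = 0.200924
PMT = $7,500.00 × (0.075/12) / 0.200924
PMT = $233.30 per month

PMT = PV × r / (1-(1+r)^(-n)) = $233.30/month


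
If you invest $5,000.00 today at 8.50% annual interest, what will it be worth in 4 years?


Future value formula: FV = PV × (1 + r)^t
FV = $5,000.00 × (1 + 0.085)^4
FV = $5,000.00 × 1.3858587
FV = $6,929.29

FV = PV × (1 + r)^t = $6,929.29


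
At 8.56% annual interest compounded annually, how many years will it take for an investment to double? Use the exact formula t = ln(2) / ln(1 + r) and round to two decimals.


Doubling condition: (1 + r)^t = 2
Take ln of both sides: t × ln(1 + r) = ln(2)
t = ln(2) / ln(1 + r)
t = 0.693147 / 0.082133
t = 8.44

t = ln(2) / ln(1 + r) = 8.44 years


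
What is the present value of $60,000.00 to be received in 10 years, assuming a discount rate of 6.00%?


Present value formula: PV = FV / (1 + r)^t
PV = $60,000.00 / (1 + 0.06)^10
PV = $60,000.00 / 1.7908477
PV = $33,503.69

PV = FV / (1 + r)^t = $33,503.69


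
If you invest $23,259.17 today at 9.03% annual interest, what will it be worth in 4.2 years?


Future value formula: FV = PV × (1 + r)^t
FV = $23,259.17 × (1 + 0.0903)^4.2
FV = $23,259.17 × 1.4377827
FV = $33,441.63

FV = PV × (1 + r)^t = $33,441.63


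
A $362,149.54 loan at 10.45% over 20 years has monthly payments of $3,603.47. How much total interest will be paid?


Total paid over the life of the loan = PMT × n.
Total paid = $3,603.47 × 240 = $864,832.80
Total interest = total paid − principal = $864,832.80 − $362,149.54 = $502,683.26

Total interest = (PMT × n) - PV = $502,683.26


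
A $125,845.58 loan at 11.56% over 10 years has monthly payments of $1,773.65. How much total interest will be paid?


Total paid over the life of the loan = PMT × n.
Total paid = $1,773.65 × 120 = $212,838.00
Total interest = total paid − principal = $212,838.00 − $125,845.58 = $86,992.42

Total interest = (PMT × n) - PV = $86,992.42


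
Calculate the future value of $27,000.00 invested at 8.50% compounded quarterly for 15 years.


Compound interest formula: A = P(1 + r/n)^(nt)
A = $27,000.00 × (1 + 0.085/4)^(4 × 15)
Growth factor: (1 + 0.085/4)^60 = 3.5312151
A = $27,000.00 × 3.5312151
A = $95,342.81

A = P(1 + r/n)^(nt) = $95,342.81


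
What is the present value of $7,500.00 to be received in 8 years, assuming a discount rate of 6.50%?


Present value formula: PV = FV / (1 + r)^t
PV = $7,500.00 / (1 + 0.065)^8
PV = $7,500.00 / 1.654996
PV = $4,531.73

PV = FV / (1 + r)^t = $4,531.73


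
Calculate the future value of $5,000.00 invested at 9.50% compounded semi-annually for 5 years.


Compound interest formula: A = P(1 + r/n)^(nt)
A = $5,000.00 × (1 + 0.095/2)^(2 × 5)
Growth factor: (1 + 0.095/2)^10 = 1.590524
A = $5,000.00 × 1.590524
A = $7,952.62

A = P(1 + r/n)^(nt) = $7,952.62


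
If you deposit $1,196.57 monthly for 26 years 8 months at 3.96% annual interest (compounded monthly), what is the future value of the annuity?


Future value of an ordinary annuity: FV = PMT × ((1 + r)^n − 1) / r
Monthly rate r = 0.0396/12 = 0.0033, n = 320
FV = $1,196.57 × ((1 + 0.0396/12)^320 − 1) / (0.0396/12)
FV = $1,196.57 × 566.622656
FV = $678,003.67

FV = PMT × ((1+r)^n - 1)/r = $678,003.67


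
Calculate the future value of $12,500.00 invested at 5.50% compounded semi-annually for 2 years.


Compound interest formula: A = P(1 + r/n)^(nt)
A = $12,500.00 × (1 + 0.055/2)^(2 × 2)
Growth factor: (1 + 0.055/2)^4 = 1.1146213
A = $12,500.00 × 1.1146213
A = $13,932.77

A = P(1 + r/n)^(nt) = $13,932.77


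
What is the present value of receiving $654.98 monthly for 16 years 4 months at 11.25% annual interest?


Present value of an ordinary annuity: PV = PMT × (1 − (1 + r)^(−n)) / r
Monthly rate r = 0.1125/12 = 0.009375, n = 196
PV = $654.98 × (1 − (1 + 0.1125/12)^(−196)) / (0.1125/12)
PV = $654.98 × 89.537742
PV = $58,645.43

PV = PMT × (1-(1+r)^(-n))/r = $58,645.43


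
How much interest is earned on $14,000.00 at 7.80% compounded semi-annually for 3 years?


Compound interest earned = final amount − principal.
A = P(1 + r/n)^(nt) = $14,000.00 × (1 + 0.078/2)^(2 × 3) = $17,612.51
Interest = A − P = $17,612.51 − $14,000.00 = $3,612.51

Interest = A - P = $3,612.51


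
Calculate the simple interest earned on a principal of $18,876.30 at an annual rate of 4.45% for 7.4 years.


Simple interest formula: I = P × r × t
I = $18,876.30 × 0.0445 × 7.4
I = $6,215.97

I = P × r × t = $6,215.97


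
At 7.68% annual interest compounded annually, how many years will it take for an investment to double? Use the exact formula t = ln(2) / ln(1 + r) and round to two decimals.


Doubling condition: (1 + r)^t = 2
Take ln of both sides: t × ln(1 + r) = ln(2)
t = ln(2) / ln(1 + r)
t = 0.693147 / 0.073994
t = 9.37

t = ln(2) / ln(1 + r) = 9.37 years


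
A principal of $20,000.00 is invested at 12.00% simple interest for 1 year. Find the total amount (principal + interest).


Total amount formula: A = P(1 + rt) = P + P·r·t
Interest: I = P × r × t = $20,000.00 × 0.12 × 1 = $2,400.00
A = P + I = $20,000.00 + $2,400.00 = $22,400.00

A = P + I = P(1 + rt) = $22,400.00


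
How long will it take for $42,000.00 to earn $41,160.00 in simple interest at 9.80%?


Rearrange the simple interest formula for t:
I = P × r × t  ⇒  t = I / (P × r)
t = $41,160.00 / ($42,000.00 × 0.098)
t = 10

t = I/(P×r) = 10 years


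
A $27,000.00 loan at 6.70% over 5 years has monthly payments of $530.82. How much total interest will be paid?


Total paid over the life of the loan = PMT × n.
Total paid = $530.82 × 60 = $31,849.20
Total interest = total paid − principal = $31,849.20 − $27,000.00 = $4,849.20

Total interest = (PMT × n) - PV = $4,849.20


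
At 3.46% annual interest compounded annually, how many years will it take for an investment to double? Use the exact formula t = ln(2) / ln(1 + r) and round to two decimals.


Doubling condition: (1 + r)^t = 2
Take ln of both sides: t × ln(1 + r) = ln(2)
t = ln(2) / ln(1 + r)
t = 0.693147 / 0.034015
t = 20.38

t = ln(2) / ln(1 + r) = 20.38 years


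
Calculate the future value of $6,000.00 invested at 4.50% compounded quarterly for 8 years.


Compound interest formula: A = P(1 + r/n)^(nt)
A = $6,000.00 × (1 + 0.045/4)^(4 × 8)
Growth factor: (1 + 0.045/4)^32 = 1.430451
A = $6,000.00 × 1.430451
A = $8,582.71

A = P(1 + r/n)^(nt) = $8,582.71


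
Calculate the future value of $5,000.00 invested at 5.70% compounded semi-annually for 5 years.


Compound interest formula: A = P(1 + r/n)^(nt)
A = $5,000.00 × (1 + 0.057/2)^(2 × 5)
Growth factor: (1 + 0.057/2)^10 = 1.3244725
A = $5,000.00 × 1.3244725
A = $6,622.36

A = P(1 + r/n)^(nt) = $6,622.36


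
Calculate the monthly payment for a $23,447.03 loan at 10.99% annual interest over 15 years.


Loan payment formula: PMT = PV × r / (1 − (1 + r)^(−n))
Monthly rate r = 0.1099/12 ≈ 0.00915833, n = 180 months
Denominator: 1 − (1 + 0.1099/12)^(−180) = 0.806213
PMT = $23,447.03 × (0.1099/12) / 0.806213
PMT = $266.35 per month

PMT = PV × r / (1-(1+r)^(-n)) = $266.35/month


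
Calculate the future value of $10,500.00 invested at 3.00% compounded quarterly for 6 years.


Compound interest formula: A = P(1 + r/n)^(nt)
A = $10,500.00 × (1 + 0.03/4)^(4 × 6)
Growth factor: (1 + 0.03/4)^24 = 1.1964135
A = $10,500.00 × 1.1964135
A = $12,562.34

A = P(1 + r/n)^(nt) = $12,562.34


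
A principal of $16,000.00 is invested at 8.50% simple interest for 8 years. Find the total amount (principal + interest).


Total amount formula: A = P(1 + rt) = P + P·r·t
Interest: I = P × r × t = $16,000.00 × 0.085 × 8 = $10,880.00
A = P + I = $16,000.00 + $10,880.00 = $26,880.00

A = P + I = P(1 + rt) = $26,880.00


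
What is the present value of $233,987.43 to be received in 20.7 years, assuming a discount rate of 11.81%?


Present value formula: PV = FV / (1 + r)^t
PV = $233,987.43 / (1 + 0.1181)^20.7
PV = $233,987.43 / 10.082063
PV = $23,208.29

PV = FV / (1 + r)^t = $23,208.29


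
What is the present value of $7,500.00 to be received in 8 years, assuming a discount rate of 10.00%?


Present value formula: PV = FV / (1 + r)^t
PV = $7,500.00 / (1 + 0.1)^8
PV = $7,500.00 / 2.143589
PV = $3,498.81

PV = FV / (1 + r)^t = $3,498.81


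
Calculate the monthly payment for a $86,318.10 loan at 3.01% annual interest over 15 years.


Loan payment formula: PMT = PV × r / (1 − (1 + r)^(−n))
Monthly rate r = 0.0301/12 ≈ 0.00250833, n = 180 months
Denominator: 1 − (1 + 0.0301/12)^(−180) = 0.362968
PMT = $86,318.10 × (0.0301/12) / 0.362968
PMT = $596.51 per month

PMT = PV × r / (1-(1+r)^(-n)) = $596.51/month


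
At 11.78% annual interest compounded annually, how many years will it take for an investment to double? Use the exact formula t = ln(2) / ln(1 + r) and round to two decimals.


Doubling condition: (1 + r)^t = 2
Take ln of both sides: t × ln(1 + r) = ln(2)
t = ln(2) / ln(1 + r)
t = 0.693147 / 0.111362
t = 6.22

t = ln(2) / ln(1 + r) = 6.22 years


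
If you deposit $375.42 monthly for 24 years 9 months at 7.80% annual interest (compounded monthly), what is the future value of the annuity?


Future value of an ordinary annuity: FV = PMT × ((1 + r)^n − 1) / r
Monthly rate r = 0.078/12 = 0.0065, n = 297
FV = $375.42 × ((1 + 0.078/12)^297 − 1) / (0.078/12)
FV = $375.42 × 900.004509
FV = $337,879.69

FV = PMT × ((1+r)^n - 1)/r = $337,879.69


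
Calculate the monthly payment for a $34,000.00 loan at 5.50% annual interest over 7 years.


Loan payment formula: PMT = PV × r / (1 − (1 + r)^(−n))
Monthly rate r = 0.055/12 ≈ 0.00458333, n = 84 months
Denominator: 1 − (1 + 0.055/12)^(−84) = 0.318951
PMT = $34,000.00 × (0.055/12) / 0.318951
PMT = $488.58 per month

PMT = PV × r / (1-(1+r)^(-n)) = $488.58/month


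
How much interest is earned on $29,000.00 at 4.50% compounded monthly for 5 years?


Compound interest earned = final amount − principal.
A = P(1 + r/n)^(nt) = $29,000.00 × (1 + 0.045/12)^(12 × 5) = $36,302.08
Interest = A − P = $36,302.08 − $29,000.00 = $7,302.08

Interest = A - P = $7,302.08


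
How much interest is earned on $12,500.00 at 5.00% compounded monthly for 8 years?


Compound interest earned = final amount − principal.
A = P(1 + r/n)^(nt) = $12,500.00 × (1 + 0.05/12)^(12 × 8) = $18,632.32
Interest = A − P = $18,632.32 − $12,500.00 = $6,132.32

Interest = A - P = $6,132.32


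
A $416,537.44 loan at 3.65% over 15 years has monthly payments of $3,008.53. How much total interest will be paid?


Total paid over the life of the loan = PMT × n.
Total paid = $3,008.53 × 180 = $541,535.40
Total interest = total paid − principal = $541,535.40 − $416,537.44 = $124,997.96

Total interest = (PMT × n) - PV = $124,997.96


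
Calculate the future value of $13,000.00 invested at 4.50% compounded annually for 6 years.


Compound interest formula: A = P(1 + r/n)^(nt)
A = $13,000.00 × (1 + 0.045/1)^(1 × 6)
Growth factor: (1 + 0.045/1)^6 = 1.302260
A = $13,000.00 × 1.302260
A = $16,929.38

A = P(1 + r/n)^(nt) = $16,929.38


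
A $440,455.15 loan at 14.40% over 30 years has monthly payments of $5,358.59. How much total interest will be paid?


Total paid over the life of the loan = PMT × n.
Total paid = $5,358.59 × 360 = $1,929,092.40
Total interest = total paid − principal = $1,929,092.40 − $440,455.15 = $1,488,637.25

Total interest = (PMT × n) - PV = $1,488,637.25


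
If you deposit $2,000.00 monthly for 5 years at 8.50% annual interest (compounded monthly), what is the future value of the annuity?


Future value of an ordinary annuity: FV = PMT × ((1 + r)^n − 1) / r
Monthly rate r = 0.085/12 ≈ 0.00708333, n = 60
FV = $2,000.00 × ((1 + 0.085/12)^60 − 1) / (0.085/12)
FV = $2,000.00 × 74.442437
FV = $148,884.87

FV = PMT × ((1+r)^n - 1)/r = $148,884.87


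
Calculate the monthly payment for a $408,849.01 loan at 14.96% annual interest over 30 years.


Loan payment formula: PMT = PV × r / (1 − (1 + r)^(−n))
Monthly rate r = 0.1496/12 ≈ 0.01246667, n = 360 months
Denominator: 1 − (1 + 0.1496/12)^(−360) = 0.988441
PMT = $408,849.01 × (0.1496/12) / 0.988441
PMT = $5,156.59 per month

PMT = PV × r / (1-(1+r)^(-n)) = $5,156.59/month


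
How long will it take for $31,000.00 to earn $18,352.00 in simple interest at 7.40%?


Rearrange the simple interest formula for t:
I = P × r × t  ⇒  t = I / (P × r)
t = $18,352.00 / ($31,000.00 × 0.074)
t = 8

t = I/(P×r) = 8 years


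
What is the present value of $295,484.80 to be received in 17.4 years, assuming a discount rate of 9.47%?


Present value formula: PV = FV / (1 + r)^t
PV = $295,484.80 / (1 + 0.0947)^17.4
PV = $295,484.80 / 4.827642
PV = $61,206.86

PV = FV / (1 + r)^t = $61,206.86


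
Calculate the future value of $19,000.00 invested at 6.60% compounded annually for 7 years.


Compound interest formula: A = P(1 + r/n)^(nt)
A = $19,000.00 × (1 + 0.066/1)^(1 × 7)
Growth factor: (1 + 0.066/1)^7 = 1.5642294
A = $19,000.00 × 1.5642294
A = $29,720.36

A = P(1 + r/n)^(nt) = $29,720.36


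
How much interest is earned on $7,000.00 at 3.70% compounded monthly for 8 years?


Compound interest earned = final amount − principal.
A = P(1 + r/n)^(nt) = $7,000.00 × (1 + 0.037/12)^(12 × 8) = $9,407.01
Interest = A − P = $9,407.01 − $7,000.00 = $2,407.01

Interest = A - P = $2,407.01


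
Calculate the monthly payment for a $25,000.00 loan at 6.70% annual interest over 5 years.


Loan payment formula: PMT = PV × r / (1 − (1 + r)^(−n))
Monthly rate r = 0.067/12 ≈ 0.00558333, n = 60 months
Denominator: 1 − (1 + 0.067/12)^(−60) = 0.283995
PMT = $25,000.00 × (0.067/12) / 0.283995
PMT = $491.50 per month

PMT = PV × r / (1-(1+r)^(-n)) = $491.50/month


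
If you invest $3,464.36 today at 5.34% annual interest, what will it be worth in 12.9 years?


Future value formula: FV = PV × (1 + r)^t
FV = $3,464.36 × (1 + 0.0534)^12.9
FV = $3,464.36 × 1.956382
FV = $6,777.61

FV = PV × (1 + r)^t = $6,777.61


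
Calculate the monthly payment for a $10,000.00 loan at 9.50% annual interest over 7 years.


Loan payment formula: PMT = PV × r / (1 − (1 + r)^(−n))
Monthly rate r = 0.095/12 ≈ 0.00791667, n = 84 months
Denominator: 1 − (1 + 0.095/12)^(−84) = 0.484378
PMT = $10,000.00 × (0.095/12) / 0.484378
PMT = $163.44 per month

PMT = PV × r / (1-(1+r)^(-n)) = $163.44/month


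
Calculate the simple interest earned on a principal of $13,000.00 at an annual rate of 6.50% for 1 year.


Simple interest formula: I = P × r × t
I = $13,000.00 × 0.065 × 1
I = $845.00

I = P × r × t = $845.00


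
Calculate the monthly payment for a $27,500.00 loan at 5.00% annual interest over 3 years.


Loan payment formula: PMT = PV × r / (1 − (1 + r)^(−n))
Monthly rate r = 0.05/12 ≈ 0.00416667, n = 36 months
Denominator: 1 − (1 + 0.05/12)^(−36) = 0.139024
PMT = $27,500.00 × (0.05/12) / 0.139024
PMT = $824.20 per month

PMT = PV × r / (1-(1+r)^(-n)) = $824.20/month


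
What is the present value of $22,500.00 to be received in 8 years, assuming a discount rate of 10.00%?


Present value formula: PV = FV / (1 + r)^t
PV = $22,500.00 / (1 + 0.1)^8
PV = $22,500.00 / 2.143589
PV = $10,496.42

PV = FV / (1 + r)^t = $10,496.42


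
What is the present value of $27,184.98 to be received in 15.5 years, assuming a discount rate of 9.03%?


Present value formula: PV = FV / (1 + r)^t
PV = $27,184.98 / (1 + 0.0903)^15.5
PV = $27,184.98 / 3.819119
PV = $7,118.13

PV = FV / (1 + r)^t = $7,118.13


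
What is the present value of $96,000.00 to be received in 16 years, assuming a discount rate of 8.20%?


Present value formula: PV = FV / (1 + r)^t
PV = $96,000.00 / (1 + 0.082)^16
PV = $96,000.00 / 3.5288742
PV = $27,204.14

PV = FV / (1 + r)^t = $27,204.14


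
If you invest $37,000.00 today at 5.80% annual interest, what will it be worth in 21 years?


Future value formula: FV = PV × (1 + r)^t
FV = $37,000.00 × (1 + 0.058)^21
FV = $37,000.00 × 3.2673753
FV = $120,892.89

FV = PV × (1 + r)^t = $120,892.89


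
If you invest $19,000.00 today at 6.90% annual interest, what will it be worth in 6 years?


Future value formula: FV = PV × (1 + r)^t
FV = $19,000.00 × (1 + 0.069)^6
FV = $19,000.00 × 1.4923347
FV = $28,354.36

FV = PV × (1 + r)^t = $28,354.36
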